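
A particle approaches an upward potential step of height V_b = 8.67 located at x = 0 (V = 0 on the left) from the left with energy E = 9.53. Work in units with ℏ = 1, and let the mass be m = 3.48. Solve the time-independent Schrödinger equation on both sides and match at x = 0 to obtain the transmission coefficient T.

T = 0.711

The wavenumbers are k₁ = √(2mE)/ℏ = 8.144 on the left and k₂ = √(2m(E − V_b))/ℏ = 2.447 on the right.
Matching ψ and ψ′ at x = 0 gives r = (k₁ − k₂)/(k₁ + k₂), so R = r² = 0.2894 and T = 1 − R = 0.7106.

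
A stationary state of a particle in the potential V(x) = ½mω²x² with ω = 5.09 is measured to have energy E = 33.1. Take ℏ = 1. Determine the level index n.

n = 6

Invert E_n = (n + ½)ℏω: n = E/ℏω − ½ = 6.003, so n = 6.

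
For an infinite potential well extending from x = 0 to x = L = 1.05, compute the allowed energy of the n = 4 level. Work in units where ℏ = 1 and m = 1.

Requiring ψ(0) = ψ(L) = 0 quantises k = nπ/L, hence E_n = ℏ²k²/2m = n²π²ℏ²/(2mL²).
E_4 = 4² × π² / (2 × 1 × 1.05²) = 71.62.

E = 71.6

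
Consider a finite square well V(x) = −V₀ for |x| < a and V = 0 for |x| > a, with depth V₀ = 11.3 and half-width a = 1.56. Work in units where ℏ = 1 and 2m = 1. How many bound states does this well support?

N = 4

The dimensionless depth is z₀ = a√(2mV₀)/ℏ = 1.56 × √(11.30) = 5.244.
A new bound state (alternating even/odd) appears each time z₀ passes a multiple of π/2, so N = ⌊2z₀/π⌋ + 1 = ⌊3.338⌋ + 1 = 4.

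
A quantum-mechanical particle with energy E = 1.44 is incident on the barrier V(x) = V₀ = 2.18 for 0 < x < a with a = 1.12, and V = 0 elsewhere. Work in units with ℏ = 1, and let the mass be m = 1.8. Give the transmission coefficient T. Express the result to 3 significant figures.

Since E < V₀ the interior solution is evanescent with decay constant κ = √(2m(V₀ − E))/ℏ = 1.632.
κa = 1.828, sinh(κa) = 3.030.
The exact tunnelling result is T⁻¹ = 1 + V₀² sinh²(κa) / [4E(V₀ − E)] = 11.24, so T = 0.0890.

T = 0.0890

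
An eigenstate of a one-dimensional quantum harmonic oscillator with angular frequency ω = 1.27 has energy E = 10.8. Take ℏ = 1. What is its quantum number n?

n = 8

E_n = ℏω(n + ½) ⇒ n = E/(ℏω) − ½ = 10.8/1.27 − 0.5 = 8.004 → n = 8.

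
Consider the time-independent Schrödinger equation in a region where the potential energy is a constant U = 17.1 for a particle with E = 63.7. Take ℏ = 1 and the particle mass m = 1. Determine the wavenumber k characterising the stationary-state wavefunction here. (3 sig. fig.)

With E > U the solution is oscillatory, ψ ∝ e^{±ikx} with k = √(2m(E − U))/ℏ.
k = √(2 × 1 × 46.6) = 9.654.

k = 9.65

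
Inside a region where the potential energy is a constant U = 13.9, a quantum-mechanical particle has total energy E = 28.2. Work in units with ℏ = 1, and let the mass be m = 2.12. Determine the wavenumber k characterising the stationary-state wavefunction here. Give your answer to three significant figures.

k = 7.79

With E > U the solution is oscillatory, ψ ∝ e^{±ikx} with k = √(2m(E − U))/ℏ.
k = √(2 × 2.12 × 14.3) = 7.787.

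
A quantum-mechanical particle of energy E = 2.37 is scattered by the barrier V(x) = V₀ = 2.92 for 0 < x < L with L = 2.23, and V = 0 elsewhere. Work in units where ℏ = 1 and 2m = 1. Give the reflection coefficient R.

R = 0.912

E < V₀: inside the barrier ψ ∝ e^{±κx} with κ = √(2m(V₀ − E))/ℏ = 0.7416.
κL = 1.654, sinh(κL) = 2.518.
The exact tunnelling result is T⁻¹ = 1 + V₀² sinh²(κL) / [4E(V₀ − E)] = 11.37, so T = 0.0880.
R = 1 − T = 0.912.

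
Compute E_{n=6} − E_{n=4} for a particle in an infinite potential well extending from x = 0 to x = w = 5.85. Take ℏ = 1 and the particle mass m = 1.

ΔE = 2.88

E_n = n²π²ℏ²/(2mw²), so ΔE = (6² − 4²) π²ℏ²/(2mw²).
ΔE = 20 × π² / (2 × 1 × 5.85²) = 2.884.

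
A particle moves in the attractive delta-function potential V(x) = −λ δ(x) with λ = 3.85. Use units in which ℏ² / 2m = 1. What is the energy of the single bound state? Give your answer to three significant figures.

The bound state is ψ(x) = √κ e^{−κ|x|}. The derivative jump ψ'(0⁺) − ψ'(0⁻) = −(2mλ/ℏ²)ψ(0) fixes κ = mλ/ℏ² = 1.925.
Then E = −ℏ²κ²/(2m) = −mλ²/(2ℏ²) = -3.706.

E = -3.71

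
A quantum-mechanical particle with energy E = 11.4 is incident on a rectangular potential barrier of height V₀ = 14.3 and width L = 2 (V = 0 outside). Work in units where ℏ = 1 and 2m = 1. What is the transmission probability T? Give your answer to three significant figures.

T = 0.00285

Since E < V₀ the interior solution is evanescent with decay constant κ = √(2m(V₀ − E))/ℏ = 1.703.
κL = 3.406, sinh(κL) = 15.05.
The exact tunnelling result is T⁻¹ = 1 + V₀² sinh²(κL) / [4E(V₀ − E)] = 351.4, so T = 0.00285.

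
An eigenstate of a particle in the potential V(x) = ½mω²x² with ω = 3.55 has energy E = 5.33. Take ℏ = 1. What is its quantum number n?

n = 1

E_n = ℏω(n + ½) ⇒ n = E/(ℏω) − ½ = 5.33/3.55 − 0.5 = 1.001 → n = 1.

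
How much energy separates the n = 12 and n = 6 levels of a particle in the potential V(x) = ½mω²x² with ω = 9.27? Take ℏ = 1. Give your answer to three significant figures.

ΔE = 55.6

E_n = ℏω(n + ½), so ΔE = (12 − 6) ℏω = 6 × 9.27 = 55.62.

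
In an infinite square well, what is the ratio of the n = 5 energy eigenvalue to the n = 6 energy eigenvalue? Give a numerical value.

0.694444

Since E_n ∝ n², the ratio is (5/6)² = 0.694444.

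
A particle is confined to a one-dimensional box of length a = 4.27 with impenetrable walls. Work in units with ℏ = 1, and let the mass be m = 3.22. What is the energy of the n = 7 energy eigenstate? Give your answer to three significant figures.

Requiring ψ(0) = ψ(a) = 0 quantises k = nπ/a, hence E_n = ℏ²k²/2m = n²π²ℏ²/(2ma²).
E_7 = 7² × π² / (2 × 3.22 × 4.27²) = 4.119.

E = 4.12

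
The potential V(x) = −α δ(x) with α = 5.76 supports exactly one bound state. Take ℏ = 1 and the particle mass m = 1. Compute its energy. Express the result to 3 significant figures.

E = -16.6

The bound state is ψ(x) = √κ e^{−κ|x|}. The derivative jump ψ'(0⁺) − ψ'(0⁻) = −(2mα/ℏ²)ψ(0) fixes κ = mα/ℏ² = 5.760.
Then E = −ℏ²κ²/(2m) = −mα²/(2ℏ²) = -16.59.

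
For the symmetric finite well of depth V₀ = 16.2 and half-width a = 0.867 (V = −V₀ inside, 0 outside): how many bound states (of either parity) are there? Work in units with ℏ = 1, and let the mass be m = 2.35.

The dimensionless depth is z₀ = a√(2mV₀)/ℏ = 0.867 × √(76.14) = 7.565.
The even/odd transcendental equations gain one root per π/2 in z₀, giving N = 1 + ⌊2z₀/π⌋ = 1 + ⌊4.816⌋ = 5.

N = 5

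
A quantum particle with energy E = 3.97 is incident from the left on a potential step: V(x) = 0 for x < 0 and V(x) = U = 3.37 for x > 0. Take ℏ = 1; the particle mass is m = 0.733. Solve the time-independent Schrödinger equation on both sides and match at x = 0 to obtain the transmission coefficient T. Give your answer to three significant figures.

T = 0.806

On each side the TISE gives plane waves with k = √(2m(E − V))/ℏ: k₁ = √(2·0.733·3.97) = 2.412, k₂ = √(2·0.733·0.6) = 0.9379.
Matching ψ and ψ′ at x = 0 gives r = (k₁ − k₂)/(k₁ + k₂), so R = r² = 0.1937 and T = 1 − R = 0.8063.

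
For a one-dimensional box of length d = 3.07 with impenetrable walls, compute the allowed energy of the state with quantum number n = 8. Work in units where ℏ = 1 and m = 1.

E = 33.5

Requiring ψ(0) = ψ(d) = 0 quantises k = nπ/d, hence E_n = ℏ²k²/2m = n²π²ℏ²/(2md²).
E_8 = 8² × π² / (2 × 1 × 3.07²) = 33.51.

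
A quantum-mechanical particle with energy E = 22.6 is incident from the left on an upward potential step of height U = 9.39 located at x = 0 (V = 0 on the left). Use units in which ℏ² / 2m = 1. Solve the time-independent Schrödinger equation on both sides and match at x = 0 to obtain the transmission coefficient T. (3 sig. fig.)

On each side the TISE gives plane waves with k = √(2m(E − V))/ℏ: k₁ = √(2·½·22.6) = 4.754, k₂ = √(2·½·13.21) = 3.635.
Matching ψ and ψ′ at x = 0 gives r = (k₁ − k₂)/(k₁ + k₂), so R = r² = 0.01781 and T = 1 − R = 0.9822.

T = 0.982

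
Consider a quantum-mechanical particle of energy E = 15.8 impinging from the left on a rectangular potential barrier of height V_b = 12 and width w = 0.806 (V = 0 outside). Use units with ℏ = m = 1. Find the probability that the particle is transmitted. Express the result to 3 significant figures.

T = 0.725

Above the barrier the interior wavenumber is k₂ = √(2m(E − V_b))/ℏ = 2.757, giving phase k₂w = 2.222.
T = [1 + V_b² sin²(k₂w) / (4E(E − V_b))]⁻¹ = 1/1.379 = 0.725.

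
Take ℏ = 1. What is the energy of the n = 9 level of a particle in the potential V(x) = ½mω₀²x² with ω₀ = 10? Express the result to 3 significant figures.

E = 95.0

The oscillator eigenvalues are E_n = ℏω₀(n + ½), so E_9 = 10 × 9.5 = 95.00.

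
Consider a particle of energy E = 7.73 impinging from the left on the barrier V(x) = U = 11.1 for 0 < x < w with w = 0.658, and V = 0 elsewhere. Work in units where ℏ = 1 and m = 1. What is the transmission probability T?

Since E < U the interior solution is evanescent with decay constant κ = √(2m(U − E))/ℏ = 2.596.
κw = 1.708, sinh(κw) = 2.669.
Matching ψ, ψ′ at both faces gives T = [1 + U² sinh²(κw) / (4E(U − E))]⁻¹ = 1/9.424 = 0.106.

T = 0.106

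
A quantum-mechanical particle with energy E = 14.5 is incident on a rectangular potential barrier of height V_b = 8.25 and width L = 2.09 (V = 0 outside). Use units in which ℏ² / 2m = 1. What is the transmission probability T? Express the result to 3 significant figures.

T = 0.875

Above the barrier the interior wavenumber is k₂ = √(2m(E − V_b))/ℏ = 2.500, giving phase k₂L = 5.225.
Matching at both interfaces gives T⁻¹ = 1 + V_b² sin²(k₂L) / [4E(E − V_b)] = 1.143, hence T = 0.875.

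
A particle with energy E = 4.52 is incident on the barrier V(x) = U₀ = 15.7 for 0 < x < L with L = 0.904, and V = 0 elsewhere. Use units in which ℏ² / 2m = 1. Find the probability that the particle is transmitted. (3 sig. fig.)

Since E < U₀ the interior solution is evanescent with decay constant κ = √(2m(U₀ − E))/ℏ = 3.344.
κL = 3.023, sinh(κL) = 10.25.
Matching ψ, ψ′ at both faces gives T = [1 + U₀² sinh²(κL) / (4E(U₀ − E))]⁻¹ = 1/129.1 = 0.00775.

T = 0.00775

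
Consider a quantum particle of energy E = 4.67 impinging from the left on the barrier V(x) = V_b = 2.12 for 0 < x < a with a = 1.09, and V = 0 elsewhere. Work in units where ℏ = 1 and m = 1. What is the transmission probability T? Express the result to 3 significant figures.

T = 0.964

E > V_b: inside the barrier k₂ = √(2m(E − V_b))/ℏ = 2.258, k₂a = 2.462.
Matching at both interfaces gives T⁻¹ = 1 + V_b² sin²(k₂a) / [4E(E − V_b)] = 1.037, hence T = 0.964.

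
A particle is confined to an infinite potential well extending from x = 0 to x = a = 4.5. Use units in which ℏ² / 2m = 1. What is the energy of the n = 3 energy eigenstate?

Requiring ψ(0) = ψ(a) = 0 quantises k = nπ/a, hence E_n = ℏ²k²/2m = n²π²ℏ²/(2ma²).
E_3 = 3² × π² / (2 × 0.5 × 4.5²) = 4.386.

E = 4.39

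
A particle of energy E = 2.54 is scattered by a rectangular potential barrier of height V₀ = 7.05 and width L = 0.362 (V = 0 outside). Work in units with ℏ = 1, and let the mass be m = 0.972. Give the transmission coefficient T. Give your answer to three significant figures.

Since E < V₀ the interior solution is evanescent with decay constant κ = √(2m(V₀ − E))/ℏ = 2.961.
κL = 1.072, sinh(κL) = 1.289.
Matching ψ, ψ′ at both faces gives T = [1 + V₀² sinh²(κL) / (4E(V₀ − E))]⁻¹ = 1/2.803 = 0.357.

T = 0.357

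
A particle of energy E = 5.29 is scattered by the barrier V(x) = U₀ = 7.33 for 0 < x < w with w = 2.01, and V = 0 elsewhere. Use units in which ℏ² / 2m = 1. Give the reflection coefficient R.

E < U₀: inside the barrier ψ ∝ e^{±κx} with κ = √(2m(U₀ − E))/ℏ = 1.428.
κw = 2.871, sinh(κw) = 8.798.
The exact tunnelling result is T⁻¹ = 1 + U₀² sinh²(κw) / [4E(U₀ − E)] = 97.34, so T = 0.0103.
R = 1 − T = 0.990.

R = 0.990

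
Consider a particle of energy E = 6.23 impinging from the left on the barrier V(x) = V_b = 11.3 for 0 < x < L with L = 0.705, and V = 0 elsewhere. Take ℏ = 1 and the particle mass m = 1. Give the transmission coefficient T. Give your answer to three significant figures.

E < V_b: inside the barrier ψ ∝ e^{±κx} with κ = √(2m(V_b − E))/ℏ = 3.184.
κL = 2.245, sinh(κL) = 4.667.
The exact tunnelling result is T⁻¹ = 1 + V_b² sinh²(κL) / [4E(V_b − E)] = 23.01, so T = 0.0435.

T = 0.0435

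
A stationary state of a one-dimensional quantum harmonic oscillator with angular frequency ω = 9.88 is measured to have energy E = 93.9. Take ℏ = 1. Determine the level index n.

n = 9

Invert E_n = (n + ½)ℏω: n = E/ℏω − ½ = 9.004, so n = 9.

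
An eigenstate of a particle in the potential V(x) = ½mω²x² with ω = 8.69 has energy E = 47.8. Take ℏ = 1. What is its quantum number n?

n = 5

E_n = ℏω(n + ½) ⇒ n = E/(ℏω) − ½ = 47.8/8.69 − 0.5 = 5.001 → n = 5.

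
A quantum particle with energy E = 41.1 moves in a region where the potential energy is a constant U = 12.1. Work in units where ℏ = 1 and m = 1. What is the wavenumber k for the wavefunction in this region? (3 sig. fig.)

With E > U the solution is oscillatory, ψ ∝ e^{±ikx} with k = √(2m(E − U))/ℏ.
k = √(2 × 1 × 29) = 7.616.

k = 7.62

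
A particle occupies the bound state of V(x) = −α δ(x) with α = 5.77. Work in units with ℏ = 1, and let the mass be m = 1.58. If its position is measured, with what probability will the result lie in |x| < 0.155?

P = 0.941

The normalised bound state is ψ = √κ e^{−κ|x|} with κ = mα/ℏ² = 9.117.
P(|x| < d) = ∫_{−d}^{d} κ e^{−2κ|x|} dx = 1 − e^{−2κd} = 1 − e^{−2.826} = 0.9408.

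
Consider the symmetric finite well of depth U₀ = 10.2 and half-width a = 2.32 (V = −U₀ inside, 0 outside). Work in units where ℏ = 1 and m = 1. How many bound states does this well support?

N = 7

The dimensionless depth is z₀ = a√(2mU₀)/ℏ = 2.32 × √(20.40) = 10.48.
A new bound state (alternating even/odd) appears each time z₀ passes a multiple of π/2, so N = ⌊2z₀/π⌋ + 1 = ⌊6.671⌋ + 1 = 7.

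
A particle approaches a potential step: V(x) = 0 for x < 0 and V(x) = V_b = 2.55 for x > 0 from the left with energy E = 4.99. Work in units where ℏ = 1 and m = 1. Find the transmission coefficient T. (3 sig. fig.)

T = 0.969

On each side the TISE gives plane waves with k = √(2m(E − V))/ℏ: k₁ = √(2·1·4.99) = 3.159, k₂ = √(2·1·2.44) = 2.209.
Matching ψ and ψ′ at x = 0 gives r = (k₁ − k₂)/(k₁ + k₂), so R = r² = 0.03132 and T = 1 − R = 0.9687.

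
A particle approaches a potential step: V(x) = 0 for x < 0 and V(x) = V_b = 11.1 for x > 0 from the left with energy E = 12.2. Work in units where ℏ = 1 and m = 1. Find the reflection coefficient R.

R = 0.290

On each side the TISE gives plane waves with k = √(2m(E − V))/ℏ: k₁ = √(2·1·12.2) = 4.940, k₂ = √(2·1·1.1) = 1.483.
Continuity of ψ and ψ′ at the step yields the reflection amplitude r = (k₁ − k₂)/(k₁ + k₂) = 0.5381; thus R = |r|² = 0.2896, T = 0.7104.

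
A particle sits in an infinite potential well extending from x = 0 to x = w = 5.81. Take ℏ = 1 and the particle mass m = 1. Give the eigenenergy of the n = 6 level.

Requiring ψ(0) = ψ(w) = 0 quantises k = nπ/w, hence E_n = ℏ²k²/2m = n²π²ℏ²/(2mw²).
E_6 = 6² × π² / (2 × 1 × 5.81²) = 5.263.

E = 5.26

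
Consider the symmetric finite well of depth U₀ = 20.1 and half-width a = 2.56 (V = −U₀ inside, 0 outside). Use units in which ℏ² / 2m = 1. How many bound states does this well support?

N = 8

The dimensionless depth is z₀ = a√(2mU₀)/ℏ = 2.56 × √(20.10) = 11.48.
The even/odd transcendental equations gain one root per π/2 in z₀, giving N = 1 + ⌊2z₀/π⌋ = 1 + ⌊7.307⌋ = 8.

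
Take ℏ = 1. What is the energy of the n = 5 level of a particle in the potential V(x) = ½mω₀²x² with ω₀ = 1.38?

E = 7.59

The oscillator eigenvalues are E_n = ℏω₀(n + ½), so E_5 = 1.38 × 5.5 = 7.590.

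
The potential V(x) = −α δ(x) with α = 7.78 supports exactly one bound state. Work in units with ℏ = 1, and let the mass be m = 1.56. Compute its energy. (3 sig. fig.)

E = -47.2

The bound state is ψ(x) = √κ e^{−κ|x|}. The derivative jump ψ'(0⁺) − ψ'(0⁻) = −(2mα/ℏ²)ψ(0) fixes κ = mα/ℏ² = 12.14.
Then E = −ℏ²κ²/(2m) = −mα²/(2ℏ²) = -47.21.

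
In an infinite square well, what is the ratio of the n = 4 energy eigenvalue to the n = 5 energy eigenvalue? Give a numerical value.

E_n = n²π²ℏ²/(2mL²) so the ratio is n₂²/n₁² = 16/25 = 0.64.

0.64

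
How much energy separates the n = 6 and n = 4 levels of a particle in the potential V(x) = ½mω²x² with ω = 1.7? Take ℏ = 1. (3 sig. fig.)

ΔE = 3.40

E_n = ℏω(n + ½), so ΔE = (6 − 4) ℏω = 2 × 1.7 = 3.400.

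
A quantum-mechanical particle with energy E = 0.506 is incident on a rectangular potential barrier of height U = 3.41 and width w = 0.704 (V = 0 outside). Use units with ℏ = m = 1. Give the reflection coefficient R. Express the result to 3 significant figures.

E < U: inside the barrier ψ ∝ e^{±κx} with κ = √(2m(U − E))/ℏ = 2.410.
κw = 1.697, sinh(κw) = 2.636.
The exact tunnelling result is T⁻¹ = 1 + U² sinh²(κw) / [4E(U − E)] = 14.75, so T = 0.0678.
R = 1 − T = 0.932.

R = 0.932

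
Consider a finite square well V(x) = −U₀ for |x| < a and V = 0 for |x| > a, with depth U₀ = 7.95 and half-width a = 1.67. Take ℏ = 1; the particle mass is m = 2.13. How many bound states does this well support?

Define the well-strength parameter z₀ = (a/ℏ)√(2mU₀) = 1.67 × √(2·2.13·7.95) = 9.719.
The even/odd transcendental equations gain one root per π/2 in z₀, giving N = 1 + ⌊2z₀/π⌋ = 1 + ⌊6.187⌋ = 7.

N = 7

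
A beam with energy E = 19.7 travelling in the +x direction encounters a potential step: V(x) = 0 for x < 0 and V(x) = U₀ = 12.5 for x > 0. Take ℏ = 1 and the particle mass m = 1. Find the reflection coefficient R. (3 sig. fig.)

On each side the TISE gives plane waves with k = √(2m(E − V))/ℏ: k₁ = √(2·1·19.7) = 6.277, k₂ = √(2·1·7.2) = 3.795.
Continuity of ψ and ψ′ at the step yields the reflection amplitude r = (k₁ − k₂)/(k₁ + k₂) = 0.2465; thus R = |r|² = 0.06074, T = 0.9393.

R = 0.0607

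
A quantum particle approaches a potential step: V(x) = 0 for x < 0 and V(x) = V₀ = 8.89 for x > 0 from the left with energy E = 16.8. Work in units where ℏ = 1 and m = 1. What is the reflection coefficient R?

The wavenumbers are k₁ = √(2mE)/ℏ = 5.797 on the left and k₂ = √(2m(E − V₀))/ℏ = 3.977 on the right.
Matching ψ and ψ′ at x = 0 gives r = (k₁ − k₂)/(k₁ + k₂), so R = r² = 0.03464 and T = 1 − R = 0.9654.

R = 0.0346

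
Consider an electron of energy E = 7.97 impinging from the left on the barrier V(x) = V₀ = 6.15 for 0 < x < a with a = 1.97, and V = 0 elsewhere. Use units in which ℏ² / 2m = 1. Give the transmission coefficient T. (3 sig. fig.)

Above the barrier the interior wavenumber is k₂ = √(2m(E − V₀))/ℏ = 1.349, giving phase k₂a = 2.658.
T = [1 + V₀² sin²(k₂a) / (4E(E − V₀))]⁻¹ = 1/1.141 = 0.876.

T = 0.876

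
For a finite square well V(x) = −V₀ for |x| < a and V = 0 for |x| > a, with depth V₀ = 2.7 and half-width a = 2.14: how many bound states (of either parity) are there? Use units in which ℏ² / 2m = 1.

N = 3

Define the well-strength parameter z₀ = (a/ℏ)√(2mV₀) = 2.14 × √(2·0.5·2.7) = 3.516.
A new bound state (alternating even/odd) appears each time z₀ passes a multiple of π/2, so N = ⌊2z₀/π⌋ + 1 = ⌊2.239⌋ + 1 = 3.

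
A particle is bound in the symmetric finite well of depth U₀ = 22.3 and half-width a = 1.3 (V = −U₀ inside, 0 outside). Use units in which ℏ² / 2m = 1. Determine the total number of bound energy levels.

Define the well-strength parameter z₀ = (a/ℏ)√(2mU₀) = 1.3 × √(2·0.5·22.3) = 6.139.
A new bound state (alternating even/odd) appears each time z₀ passes a multiple of π/2, so N = ⌊2z₀/π⌋ + 1 = ⌊3.908⌋ + 1 = 4.

N = 4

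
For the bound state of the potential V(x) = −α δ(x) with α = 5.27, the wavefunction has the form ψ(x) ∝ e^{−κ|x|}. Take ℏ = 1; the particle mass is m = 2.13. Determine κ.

κ = 11.2

Integrate −(ℏ²/2m)ψ'' − αδ(x)ψ = Eψ from −ε to +ε: the ψ'' term gives ψ'(0⁺) − ψ'(0⁻) and the δ term gives −(2mα/ℏ²)ψ(0).
With ψ ∝ e^{−κ|x|} this yields −2κ = −2mα/ℏ², so κ = mα/ℏ² = 11.23.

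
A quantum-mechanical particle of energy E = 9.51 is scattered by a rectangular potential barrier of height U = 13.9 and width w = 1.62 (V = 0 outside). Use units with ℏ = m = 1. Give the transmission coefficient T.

T = 0.000234

E < U: inside the barrier ψ ∝ e^{±κx} with κ = √(2m(U − E))/ℏ = 2.963.
κw = 4.800, sinh(κw) = 60.77.
Matching ψ, ψ′ at both faces gives T = [1 + U² sinh²(κw) / (4E(U − E))]⁻¹ = 1/4273 = 0.000234.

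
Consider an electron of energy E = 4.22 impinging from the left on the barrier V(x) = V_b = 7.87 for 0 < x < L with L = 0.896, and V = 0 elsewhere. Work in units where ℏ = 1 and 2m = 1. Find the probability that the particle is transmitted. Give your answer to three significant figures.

Since E < V_b the interior solution is evanescent with decay constant κ = √(2m(V_b − E))/ℏ = 1.910.
κL = 1.712, sinh(κL) = 2.679.
Matching ψ, ψ′ at both faces gives T = [1 + V_b² sinh²(κL) / (4E(V_b − E))]⁻¹ = 1/8.216 = 0.122.

T = 0.122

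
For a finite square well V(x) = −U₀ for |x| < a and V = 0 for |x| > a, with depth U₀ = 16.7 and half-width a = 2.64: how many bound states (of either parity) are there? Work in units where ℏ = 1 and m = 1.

N = 10

The dimensionless depth is z₀ = a√(2mU₀)/ℏ = 2.64 × √(33.40) = 15.26.
The even/odd transcendental equations gain one root per π/2 in z₀, giving N = 1 + ⌊2z₀/π⌋ = 1 + ⌊9.713⌋ = 10.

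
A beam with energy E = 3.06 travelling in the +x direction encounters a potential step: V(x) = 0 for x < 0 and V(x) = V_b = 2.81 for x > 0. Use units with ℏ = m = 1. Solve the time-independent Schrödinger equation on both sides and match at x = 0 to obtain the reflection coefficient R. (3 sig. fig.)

On each side the TISE gives plane waves with k = √(2m(E − V))/ℏ: k₁ = √(2·1·3.06) = 2.474, k₂ = √(2·1·0.25) = 0.7071.
Matching ψ and ψ′ at x = 0 gives r = (k₁ − k₂)/(k₁ + k₂), so R = r² = 0.3085 and T = 1 − R = 0.6915.

R = 0.308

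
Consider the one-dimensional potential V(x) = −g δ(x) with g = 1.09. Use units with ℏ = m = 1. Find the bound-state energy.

E = -0.594

The bound state is ψ(x) = √κ e^{−κ|x|}. The derivative jump ψ'(0⁺) − ψ'(0⁻) = −(2mg/ℏ²)ψ(0) fixes κ = mg/ℏ² = 1.090.
Then E = −ℏ²κ²/(2m) = −mg²/(2ℏ²) = -0.5941.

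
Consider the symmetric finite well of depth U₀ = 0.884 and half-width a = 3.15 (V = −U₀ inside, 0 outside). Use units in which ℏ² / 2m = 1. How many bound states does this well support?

Define the well-strength parameter z₀ = (a/ℏ)√(2mU₀) = 3.15 × √(2·0.5·0.884) = 2.962.
A new bound state (alternating even/odd) appears each time z₀ passes a multiple of π/2, so N = ⌊2z₀/π⌋ + 1 = ⌊1.885⌋ + 1 = 2.

N = 2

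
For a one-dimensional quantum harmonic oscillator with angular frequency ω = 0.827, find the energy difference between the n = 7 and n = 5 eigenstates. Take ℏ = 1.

E_n = ℏω(n + ½), so ΔE = (7 − 5) ℏω = 2 × 0.827 = 1.654.

ΔE = 1.65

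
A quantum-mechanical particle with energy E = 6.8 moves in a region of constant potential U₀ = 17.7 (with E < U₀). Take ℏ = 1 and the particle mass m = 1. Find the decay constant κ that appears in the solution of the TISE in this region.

Since E < U₀ the TISE in this region is ψ'' = κ²ψ with κ = √(2m(U₀ − E))/ℏ.
κ = √(2 × 1 × 10.9) = 4.669.

κ = 4.67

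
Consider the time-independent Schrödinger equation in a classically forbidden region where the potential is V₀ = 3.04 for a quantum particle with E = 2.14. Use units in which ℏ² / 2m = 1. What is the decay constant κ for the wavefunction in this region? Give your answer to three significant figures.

κ = 0.949

Since E < V₀ the TISE in this region is ψ'' = κ²ψ with κ = √(2m(V₀ − E))/ℏ.
κ = √(2 × 0.5 × 0.9) = 0.9487.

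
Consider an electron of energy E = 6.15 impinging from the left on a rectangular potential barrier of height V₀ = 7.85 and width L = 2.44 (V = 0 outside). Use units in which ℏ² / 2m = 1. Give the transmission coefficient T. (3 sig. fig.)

Since E < V₀ the interior solution is evanescent with decay constant κ = √(2m(V₀ − E))/ℏ = 1.304.
κL = 3.181, sinh(κL) = 12.02.
The exact tunnelling result is T⁻¹ = 1 + V₀² sinh²(κL) / [4E(V₀ − E)] = 213.9, so T = 0.00468.

T = 0.00468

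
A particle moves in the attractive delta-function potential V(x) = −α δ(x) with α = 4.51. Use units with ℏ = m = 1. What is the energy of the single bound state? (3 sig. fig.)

E = -10.2

For x ≠ 0 the bound state is ψ ∝ e^{−κ|x|}; integrating the TISE across the delta gives the cusp condition 2κ = 2mα/ℏ², so κ = 4.510.
Then E = −ℏ²κ²/(2m) = −mα²/(2ℏ²) = -10.17.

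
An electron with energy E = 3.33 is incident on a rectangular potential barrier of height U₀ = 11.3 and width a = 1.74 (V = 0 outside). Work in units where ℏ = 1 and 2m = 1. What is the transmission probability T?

Since E < U₀ the interior solution is evanescent with decay constant κ = √(2m(U₀ − E))/ℏ = 2.823.
κa = 4.912, sinh(κa) = 67.97.
Matching ψ, ψ′ at both faces gives T = [1 + U₀² sinh²(κa) / (4E(U₀ − E))]⁻¹ = 1/5557 = 0.000180.

T = 0.000180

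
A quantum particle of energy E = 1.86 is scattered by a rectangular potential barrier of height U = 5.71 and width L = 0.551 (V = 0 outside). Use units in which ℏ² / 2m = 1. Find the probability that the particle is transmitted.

E < U: inside the barrier ψ ∝ e^{±κx} with κ = √(2m(U − E))/ℏ = 1.962.
κL = 1.081, sinh(κL) = 1.304.
The exact tunnelling result is T⁻¹ = 1 + U² sinh²(κL) / [4E(U − E)] = 2.937, so T = 0.341.

T = 0.341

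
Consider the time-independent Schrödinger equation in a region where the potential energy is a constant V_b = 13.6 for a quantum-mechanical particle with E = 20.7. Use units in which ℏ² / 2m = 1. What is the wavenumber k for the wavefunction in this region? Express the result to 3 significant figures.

With E > V_b the solution is oscillatory, ψ ∝ e^{±ikx} with k = √(2m(E − V_b))/ℏ.
k = √(2 × 0.5 × 7.1) = 2.665.

k = 2.66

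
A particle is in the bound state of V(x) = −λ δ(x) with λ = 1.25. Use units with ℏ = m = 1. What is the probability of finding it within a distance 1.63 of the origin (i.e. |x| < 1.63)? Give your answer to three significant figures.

P = 0.983

The normalised bound state is ψ = √κ e^{−κ|x|} with κ = mλ/ℏ² = 1.250.
P(|x| < d) = ∫_{−d}^{d} κ e^{−2κ|x|} dx = 1 − e^{−2κd} = 1 − e^{−4.075} = 0.9830.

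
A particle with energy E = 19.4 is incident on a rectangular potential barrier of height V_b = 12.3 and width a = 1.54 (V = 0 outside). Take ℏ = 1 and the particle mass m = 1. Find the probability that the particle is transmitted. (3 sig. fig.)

T = 0.945

Above the barrier the interior wavenumber is k₂ = √(2m(E − V_b))/ℏ = 3.768, giving phase k₂a = 5.803.
T = [1 + V_b² sin²(k₂a) / (4E(E − V_b))]⁻¹ = 1/1.059 = 0.945.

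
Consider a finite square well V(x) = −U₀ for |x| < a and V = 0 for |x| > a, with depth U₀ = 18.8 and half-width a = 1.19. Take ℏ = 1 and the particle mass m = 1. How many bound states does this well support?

N = 5

The dimensionless depth is z₀ = a√(2mU₀)/ℏ = 1.19 × √(37.60) = 7.297.
A new bound state (alternating even/odd) appears each time z₀ passes a multiple of π/2, so N = ⌊2z₀/π⌋ + 1 = ⌊4.645⌋ + 1 = 5.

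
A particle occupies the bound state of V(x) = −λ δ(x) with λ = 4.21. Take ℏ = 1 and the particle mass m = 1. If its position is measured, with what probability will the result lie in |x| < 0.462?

The normalised bound state is ψ = √κ e^{−κ|x|} with κ = mλ/ℏ² = 4.210.
P(|x| < d) = ∫_{−d}^{d} κ e^{−2κ|x|} dx = 1 − e^{−2κd} = 1 − e^{−3.890} = 0.9796.

P = 0.980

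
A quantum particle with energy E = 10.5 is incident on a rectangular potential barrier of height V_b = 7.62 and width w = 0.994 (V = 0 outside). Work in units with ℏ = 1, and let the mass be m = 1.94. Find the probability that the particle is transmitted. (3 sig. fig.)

T = 0.985

E > V_b: inside the barrier k₂ = √(2m(E − V_b))/ℏ = 3.343, k₂w = 3.323.
Matching at both interfaces gives T⁻¹ = 1 + V_b² sin²(k₂w) / [4E(E − V_b)] = 1.016, hence T = 0.985.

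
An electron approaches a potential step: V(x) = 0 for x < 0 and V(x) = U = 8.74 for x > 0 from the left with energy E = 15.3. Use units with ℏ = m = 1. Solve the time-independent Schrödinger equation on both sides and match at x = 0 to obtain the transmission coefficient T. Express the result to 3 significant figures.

T = 0.956

On each side the TISE gives plane waves with k = √(2m(E − V))/ℏ: k₁ = √(2·1·15.3) = 5.532, k₂ = √(2·1·6.56) = 3.622.
Matching ψ and ψ′ at x = 0 gives r = (k₁ − k₂)/(k₁ + k₂), so R = r² = 0.04352 and T = 1 − R = 0.9565.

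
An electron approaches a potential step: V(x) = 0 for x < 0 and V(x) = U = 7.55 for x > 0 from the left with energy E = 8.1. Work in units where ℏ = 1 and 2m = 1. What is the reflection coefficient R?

R = 0.344

The wavenumbers are k₁ = √(2mE)/ℏ = 2.846 on the left and k₂ = √(2m(E − U))/ℏ = 0.7416 on the right.
Continuity of ψ and ψ′ at the step yields the reflection amplitude r = (k₁ − k₂)/(k₁ + k₂) = 0.5866; thus R = |r|² = 0.3441, T = 0.6559.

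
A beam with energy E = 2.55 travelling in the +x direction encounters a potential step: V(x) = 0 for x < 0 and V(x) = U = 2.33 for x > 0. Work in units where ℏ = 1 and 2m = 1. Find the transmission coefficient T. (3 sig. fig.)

The wavenumbers are k₁ = √(2mE)/ℏ = 1.597 on the left and k₂ = √(2m(E − U))/ℏ = 0.4690 on the right.
Matching ψ and ψ′ at x = 0 gives r = (k₁ − k₂)/(k₁ + k₂), so R = r² = 0.2980 and T = 1 − R = 0.7020.

T = 0.702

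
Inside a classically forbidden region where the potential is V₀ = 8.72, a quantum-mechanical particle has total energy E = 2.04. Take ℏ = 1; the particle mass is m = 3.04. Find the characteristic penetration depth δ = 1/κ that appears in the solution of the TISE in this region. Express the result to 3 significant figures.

Since E < V₀ the TISE in this region is ψ'' = κ²ψ with κ = √(2m(V₀ − E))/ℏ.
κ = √(2 × 3.04 × 6.68) = 6.373. The penetration depth is δ = 1/κ = 0.157.

δ = 0.157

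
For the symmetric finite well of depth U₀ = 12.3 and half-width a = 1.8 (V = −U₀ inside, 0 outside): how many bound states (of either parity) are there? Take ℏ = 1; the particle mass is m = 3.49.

N = 11

The dimensionless depth is z₀ = a√(2mU₀)/ℏ = 1.8 × √(85.85) = 16.68.
A new bound state (alternating even/odd) appears each time z₀ passes a multiple of π/2, so N = ⌊2z₀/π⌋ + 1 = ⌊10.62⌋ + 1 = 11.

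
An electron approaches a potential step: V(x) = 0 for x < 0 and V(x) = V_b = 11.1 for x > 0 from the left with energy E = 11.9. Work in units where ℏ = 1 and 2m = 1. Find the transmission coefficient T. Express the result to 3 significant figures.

T = 0.654

The wavenumbers are k₁ = √(2mE)/ℏ = 3.450 on the left and k₂ = √(2m(E − V_b))/ℏ = 0.8944 on the right.
Matching ψ and ψ′ at x = 0 gives r = (k₁ − k₂)/(k₁ + k₂), so R = r² = 0.3460 and T = 1 − R = 0.6540.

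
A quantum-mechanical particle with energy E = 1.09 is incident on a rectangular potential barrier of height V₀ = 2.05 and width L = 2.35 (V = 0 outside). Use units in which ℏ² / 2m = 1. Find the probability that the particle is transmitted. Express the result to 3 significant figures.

T = 0.0391

Since E < V₀ the interior solution is evanescent with decay constant κ = √(2m(V₀ − E))/ℏ = 0.9798.
κL = 2.303, sinh(κL) = 4.950.
The exact tunnelling result is T⁻¹ = 1 + V₀² sinh²(κL) / [4E(V₀ − E)] = 25.60, so T = 0.0391.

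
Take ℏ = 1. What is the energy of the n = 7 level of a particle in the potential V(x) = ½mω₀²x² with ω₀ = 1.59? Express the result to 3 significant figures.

E = 11.9

The oscillator eigenvalues are E_n = ℏω₀(n + ½), so E_7 = 1.59 × 7.5 = 11.93.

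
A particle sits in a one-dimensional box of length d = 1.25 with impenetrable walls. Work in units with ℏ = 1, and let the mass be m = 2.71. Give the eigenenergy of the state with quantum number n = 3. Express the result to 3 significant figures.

E = 10.5

Requiring ψ(0) = ψ(d) = 0 quantises k = nπ/d, hence E_n = ℏ²k²/2m = n²π²ℏ²/(2md²).
E_3 = 3² × π² / (2 × 2.71 × 1.25²) = 10.49.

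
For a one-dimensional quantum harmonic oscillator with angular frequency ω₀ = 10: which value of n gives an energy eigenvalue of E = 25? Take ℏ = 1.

E_n = ℏω₀(n + ½) ⇒ n = E/(ℏω₀) − ½ = 25/10 − 0.5 = 2.000 → n = 2.

n = 2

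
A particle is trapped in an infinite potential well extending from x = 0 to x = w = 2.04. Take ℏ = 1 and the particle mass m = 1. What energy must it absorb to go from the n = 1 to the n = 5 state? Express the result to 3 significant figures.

E_n = n²π²ℏ²/(2mw²), so ΔE = (5² − 1²) π²ℏ²/(2mw²).
ΔE = 24 × π² / (2 × 1 × 2.04²) = 28.46.

ΔE = 28.5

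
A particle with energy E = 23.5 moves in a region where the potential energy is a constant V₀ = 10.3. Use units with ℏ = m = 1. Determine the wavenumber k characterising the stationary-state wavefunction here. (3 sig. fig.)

k = 5.14

With E > V₀ the solution is oscillatory, ψ ∝ e^{±ikx} with k = √(2m(E − V₀))/ℏ.
k = √(2 × 1 × 13.2) = 5.138.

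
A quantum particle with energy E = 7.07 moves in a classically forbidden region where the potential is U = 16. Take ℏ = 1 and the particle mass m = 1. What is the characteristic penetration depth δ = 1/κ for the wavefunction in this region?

Since E < U the TISE in this region is ψ'' = κ²ψ with κ = √(2m(U − E))/ℏ.
κ = √(2 × 1 × 8.93) = 4.226. The penetration depth is δ = 1/κ = 0.237.

δ = 0.237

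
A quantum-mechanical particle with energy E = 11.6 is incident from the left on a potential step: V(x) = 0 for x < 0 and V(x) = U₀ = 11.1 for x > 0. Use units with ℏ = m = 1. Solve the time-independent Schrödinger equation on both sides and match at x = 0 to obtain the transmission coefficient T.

The wavenumbers are k₁ = √(2mE)/ℏ = 4.817 on the left and k₂ = √(2m(E − U₀))/ℏ = 1.000 on the right.
Continuity of ψ and ψ′ at the step yields the reflection amplitude r = (k₁ − k₂)/(k₁ + k₂) = 0.6562; thus R = |r|² = 0.4305, T = 0.5695.

T = 0.569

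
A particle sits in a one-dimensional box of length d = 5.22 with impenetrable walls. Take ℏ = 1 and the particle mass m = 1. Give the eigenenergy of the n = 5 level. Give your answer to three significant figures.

E = 4.53

The infinite-well eigenfunctions ψ_n = √(2/d) sin(nπx/d) vanish at both walls, giving E_n = n²π²ℏ²/(2md²).
E_5 = 5² × π² / (2 × 1 × 5.22²) = 4.528.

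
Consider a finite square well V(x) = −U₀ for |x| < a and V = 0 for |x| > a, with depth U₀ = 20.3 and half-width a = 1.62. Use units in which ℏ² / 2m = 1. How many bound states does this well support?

The dimensionless depth is z₀ = a√(2mU₀)/ℏ = 1.62 × √(20.30) = 7.299.
A new bound state (alternating even/odd) appears each time z₀ passes a multiple of π/2, so N = ⌊2z₀/π⌋ + 1 = ⌊4.647⌋ + 1 = 5.

N = 5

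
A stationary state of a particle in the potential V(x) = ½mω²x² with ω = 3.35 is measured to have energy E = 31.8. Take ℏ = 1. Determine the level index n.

n = 9

E_n = ℏω(n + ½) ⇒ n = E/(ℏω) − ½ = 31.8/3.35 − 0.5 = 8.993 → n = 9.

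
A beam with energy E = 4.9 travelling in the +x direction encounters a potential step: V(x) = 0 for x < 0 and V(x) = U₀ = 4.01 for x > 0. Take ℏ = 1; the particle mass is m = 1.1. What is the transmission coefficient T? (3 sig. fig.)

T = 0.838

The wavenumbers are k₁ = √(2mE)/ℏ = 3.283 on the left and k₂ = √(2m(E − U₀))/ℏ = 1.399 on the right.
Matching ψ and ψ′ at x = 0 gives r = (k₁ − k₂)/(k₁ + k₂), so R = r² = 0.1619 and T = 1 − R = 0.8381.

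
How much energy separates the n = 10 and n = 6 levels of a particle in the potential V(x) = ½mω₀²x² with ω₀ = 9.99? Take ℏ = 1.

E_n = ℏω₀(n + ½), so ΔE = (10 − 6) ℏω₀ = 4 × 9.99 = 39.96.

ΔE = 40.0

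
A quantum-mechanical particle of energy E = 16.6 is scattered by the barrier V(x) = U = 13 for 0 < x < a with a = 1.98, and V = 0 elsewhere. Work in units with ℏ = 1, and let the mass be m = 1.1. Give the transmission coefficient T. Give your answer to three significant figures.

T = 0.769

Above the barrier the interior wavenumber is k₂ = √(2m(E − U))/ℏ = 2.814, giving phase k₂a = 5.572.
Matching at both interfaces gives T⁻¹ = 1 + U² sin²(k₂a) / [4E(E − U)] = 1.301, hence T = 0.769.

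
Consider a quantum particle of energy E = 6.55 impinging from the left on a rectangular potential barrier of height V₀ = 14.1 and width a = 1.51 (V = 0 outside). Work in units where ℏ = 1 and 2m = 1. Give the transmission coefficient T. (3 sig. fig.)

E < V₀: inside the barrier ψ ∝ e^{±κx} with κ = √(2m(V₀ − E))/ℏ = 2.748.
κa = 4.149, sinh(κa) = 31.68.
The exact tunnelling result is T⁻¹ = 1 + V₀² sinh²(κa) / [4E(V₀ − E)] = 1010, so T = 0.000990.

T = 0.000990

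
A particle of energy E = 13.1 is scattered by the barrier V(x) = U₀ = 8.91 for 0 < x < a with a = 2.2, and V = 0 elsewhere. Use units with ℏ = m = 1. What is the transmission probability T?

E > U₀: inside the barrier k₂ = √(2m(E − U₀))/ℏ = 2.895, k₂a = 6.369.
T = [1 + U₀² sin²(k₂a) / (4E(E − U₀))]⁻¹ = 1/1.003 = 0.997.

T = 0.997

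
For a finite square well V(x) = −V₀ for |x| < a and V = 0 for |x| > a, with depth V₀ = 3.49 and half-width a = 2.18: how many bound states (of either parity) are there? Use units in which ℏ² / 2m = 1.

The dimensionless depth is z₀ = a√(2mV₀)/ℏ = 2.18 × √(3.490) = 4.073.
The even/odd transcendental equations gain one root per π/2 in z₀, giving N = 1 + ⌊2z₀/π⌋ = 1 + ⌊2.593⌋ = 3.

N = 3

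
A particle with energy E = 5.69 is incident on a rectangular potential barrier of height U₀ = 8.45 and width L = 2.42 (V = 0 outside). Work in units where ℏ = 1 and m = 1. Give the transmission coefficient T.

T = 0.0000405

E < U₀: inside the barrier ψ ∝ e^{±κx} with κ = √(2m(U₀ − E))/ℏ = 2.349.
κL = 5.686, sinh(κL) = 147.3.
Matching ψ, ψ′ at both faces gives T = [1 + U₀² sinh²(κL) / (4E(U₀ − E))]⁻¹ = 1/24670 = 0.0000405.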